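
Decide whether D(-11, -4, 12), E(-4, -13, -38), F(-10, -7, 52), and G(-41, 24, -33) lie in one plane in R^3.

No

The four points are coplanar iff the 3×3 determinant with rows DE, DF, DG is zero.
Rows: (7, -9, -50), (1, -3, 40), (-30, 28, -45).
Expanding along the first row: (7)(-985) − (-9)(1155) + (-50)(-62) = 6600.
Nonzero ⇒ not coplanar.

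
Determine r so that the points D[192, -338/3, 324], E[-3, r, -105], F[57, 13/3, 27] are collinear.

169/3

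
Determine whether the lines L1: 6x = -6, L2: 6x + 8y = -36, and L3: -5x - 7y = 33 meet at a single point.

No

The three lines meet at one point iff the augmented coefficient matrix [aᵢ bᵢ cᵢ] has rank < 3, i.e. its determinant vanishes.
Here the determinant is 84.
Nonzero, so no common point exists.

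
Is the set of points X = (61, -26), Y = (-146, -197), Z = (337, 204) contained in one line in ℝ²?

No

XY = (-207, -171), XZ = (276, 230).
If collinear, XZ would be a scalar multiple of XY. But (-207)·(230) ≠ (-171)·(276) (difference -414), so they are not parallel; the points are not collinear.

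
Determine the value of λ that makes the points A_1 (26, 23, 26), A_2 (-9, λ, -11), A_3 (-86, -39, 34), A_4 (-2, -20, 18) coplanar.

-105

Coplanarity ⇔ det[A_1A_2; A_1A_3; A_1A_4] = 0.
Expanding, this is linear in λ: (-1120)λ + (-117600) = 0.
So λ = -105.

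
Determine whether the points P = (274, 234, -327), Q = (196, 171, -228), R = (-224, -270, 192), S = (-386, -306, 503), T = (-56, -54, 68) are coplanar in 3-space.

The plane through P, Q, R has normal n = PQ × PR = (17199, -8820, 7938) and equation n·X = 52920.
Checking the remaining points: n·S = 52920, n·T = 52920.
All equal 52920, so all 5 points lie in one plane.

Yes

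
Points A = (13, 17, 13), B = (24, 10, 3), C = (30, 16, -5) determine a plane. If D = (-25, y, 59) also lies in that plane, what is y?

-3

A normal to the plane is n = AB × AC = (116, 28, 108).
D lies in the plane iff n · AD = 0.
This gives (28)y + (84) = 0, so y = -3.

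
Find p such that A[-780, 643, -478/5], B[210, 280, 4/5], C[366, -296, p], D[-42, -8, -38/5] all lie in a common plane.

38

The points are coplanar iff AB · (AC × AD) = 0.
Expanding, this is linear in p: (376596)p + (-14310648) = 0.
So p = 38.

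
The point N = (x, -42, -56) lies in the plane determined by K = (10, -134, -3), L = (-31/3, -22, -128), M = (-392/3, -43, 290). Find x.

A normal to the plane is n = KL × KM = (44191, 23541, 41713/3).
N lies in the plane iff n · KN = 0.
This gives (44191)x + (2960797/3) = 0, so x = -67/3.

-67/3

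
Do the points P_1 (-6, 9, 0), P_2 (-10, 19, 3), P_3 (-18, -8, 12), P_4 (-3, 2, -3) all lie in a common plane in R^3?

No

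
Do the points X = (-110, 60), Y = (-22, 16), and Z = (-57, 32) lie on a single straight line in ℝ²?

No

XY = (88, -44), XZ = (53, -28).
If collinear, XZ would be a scalar multiple of XY. But (88)·(-28) ≠ (-44)·(53) (difference -132), so they are not parallel; the points are not collinear.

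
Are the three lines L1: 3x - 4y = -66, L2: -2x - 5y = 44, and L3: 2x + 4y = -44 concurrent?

Yes

Lines aᵢx + bᵢy = cᵢ with pairwise distinct directions are concurrent exactly when det[aᵢ bᵢ cᵢ] = 0.
Here the determinant is 0.
It vanishes, so the lines are concurrent at (-22, 0).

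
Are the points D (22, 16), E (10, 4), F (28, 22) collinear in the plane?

DE = (-12, -12), DF = (6, 6).
Checking proportionality: DF = -1/2·DE, so the vectors are parallel and the points are collinear.

Yes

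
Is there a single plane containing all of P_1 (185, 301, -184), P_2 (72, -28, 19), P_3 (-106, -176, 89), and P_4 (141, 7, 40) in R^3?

With P_1 as base: P_1P_2 = (-113, -329, 203), P_1P_3 = (-291, -477, 273), P_1P_4 = (-44, -294, 224).
P_1P_3 × P_1P_4 = (-26586, 53172, 64566).
P_1P_2 · (P_1P_3 × P_1P_4) = -1382472.
Since -1382472 ≠ 0, the four points are not coplanar.

No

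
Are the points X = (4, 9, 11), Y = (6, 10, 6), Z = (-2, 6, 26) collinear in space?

Yes

XY = (2, 1, -5), XZ = (-6, -3, 15).
Each component of XZ is -3 times the corresponding component of XY, so XZ = -3·XY and the points are collinear.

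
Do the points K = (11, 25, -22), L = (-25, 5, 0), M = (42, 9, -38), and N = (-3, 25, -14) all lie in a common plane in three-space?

A normal to the plane through K, L, M is n = KL × KM = (672, 106, 1196).
The plane has equation n·P = -16270. For N: n·N = -16110.
-16110 ≠ -16270, so N is off the plane.

No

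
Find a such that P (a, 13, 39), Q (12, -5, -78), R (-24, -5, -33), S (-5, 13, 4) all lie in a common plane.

-33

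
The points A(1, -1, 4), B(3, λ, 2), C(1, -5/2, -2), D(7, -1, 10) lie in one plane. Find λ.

-2

Normal to plane ACD: n = (-9, -36, 9); plane equation n·P = 63.
Requiring n·B = 63: (-36)λ + (-9) = 63.
So λ = -2.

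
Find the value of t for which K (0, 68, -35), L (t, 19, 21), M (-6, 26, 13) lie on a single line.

-7

Direction KM = (-6, -42, 48). From the y-coordinate of L, the parameter along the line is τ = (19 − 68)/(-42) = 7/6.
Then t = 0 + 7/6·(-6) = -7.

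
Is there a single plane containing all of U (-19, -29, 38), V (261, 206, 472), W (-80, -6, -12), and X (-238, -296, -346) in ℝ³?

A normal to the plane through U, V, W is n = UV × UW = (-21732, -12474, 20775).
The plane has equation n·P = 1564104. For X: n·X = 1676370.
1676370 ≠ 1564104, so X is off the plane.

No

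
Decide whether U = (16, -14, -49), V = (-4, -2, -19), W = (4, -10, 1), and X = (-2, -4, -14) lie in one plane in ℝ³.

With U as base: UV = (-20, 12, 30), UW = (-12, 4, 50), UX = (-18, 10, 35).
UW × UX = (-360, -480, -48).
UV · (UW × UX) = 0.
The scalar triple product vanishes, so the four points are coplanar.

Yes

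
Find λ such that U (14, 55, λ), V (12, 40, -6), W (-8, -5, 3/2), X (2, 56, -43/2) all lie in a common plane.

The points are coplanar iff UV · (UW × UX) = 0.
Expanding, this is linear in λ: (770)λ + (9240) = 0.
So λ = -12.

-12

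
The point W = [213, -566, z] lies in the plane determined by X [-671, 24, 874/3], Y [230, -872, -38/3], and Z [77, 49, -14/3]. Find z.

The plane through X, Y, Z has equation 272816x + 39304y + 692733z = 19699974.
Substituting W: (692733)z + (35863744) = 19699974, so z = -70/3.

-70/3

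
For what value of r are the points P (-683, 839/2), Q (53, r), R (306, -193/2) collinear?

71/2

Collinearity: (Q − P) must be parallel to (R − P) = (989, -516).
Cross-multiplying the components: (r − 839/2)·(989) = (736)·(-516).
Solving gives r = 71/2.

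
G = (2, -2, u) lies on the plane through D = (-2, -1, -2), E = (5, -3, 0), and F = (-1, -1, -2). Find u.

Coplanarity requires DE · (DF × DG) = 0.
DE = (7, -2, 2), DF = (1, 0, 0); the triple product is linear in u with coefficient 2 and constant term 2.
Setting it to zero: u = -1.

-1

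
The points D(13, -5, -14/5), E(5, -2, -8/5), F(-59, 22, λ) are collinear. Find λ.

8

Collinearity requires DE × DF = 0; each component is linear in λ.
The x-component gives (3)λ + (-24) = 0, so λ = 8.
The remaining components then also vanish.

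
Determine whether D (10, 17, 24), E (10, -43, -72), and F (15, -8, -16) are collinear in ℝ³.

No

DE = (0, -60, -96), DF = (5, -25, -40).
DE × DF = (0, -480, 300).
The cross product is nonzero, so the points do not lie on one line.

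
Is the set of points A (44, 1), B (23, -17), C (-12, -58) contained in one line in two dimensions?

No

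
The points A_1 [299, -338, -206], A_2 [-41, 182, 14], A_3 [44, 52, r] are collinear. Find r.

-41

Direction A_1A_2 = (-340, 520, 220). From the x-coordinate of A_3, the parameter along the line is τ = (44 − 299)/(-340) = 3/4.
Then r = (-206) + 3/4·(220) = -41.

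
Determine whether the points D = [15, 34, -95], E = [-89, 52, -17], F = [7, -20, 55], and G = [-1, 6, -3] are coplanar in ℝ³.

A normal to the plane through D, E, F is n = DE × DF = (6912, 14976, 5760).
The plane has equation n·P = 65664. For G: n·G = 65664.
Equal, so G lies in the plane and all four are coplanar.

Yes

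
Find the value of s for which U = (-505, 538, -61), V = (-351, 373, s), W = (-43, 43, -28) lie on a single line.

-50

Collinearity requires UV × UW = 0; each component is linear in s.
The x-component gives (495)s + (24750) = 0, so s = -50.
The remaining components then also vanish.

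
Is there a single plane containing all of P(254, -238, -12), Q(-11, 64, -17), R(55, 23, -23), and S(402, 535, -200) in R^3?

With P as base: PQ = (-265, 302, -5), PR = (-199, 261, -11), PS = (148, 773, -188).
PR × PS = (-40565, -39040, -192455).
PQ · (PR × PS) = -78080.
Since -78080 ≠ 0, the four points are not coplanar.

No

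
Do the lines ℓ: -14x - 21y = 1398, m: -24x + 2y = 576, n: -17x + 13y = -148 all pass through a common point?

Intersecting ℓ and m: solving the 2×2 system gives (x, y) = (-3723/133, -6372/133).
Substitute into n: (-17)(-3723/133) + (13)(-6372/133) = -19545/133.
But n requires -148 ≠ -19545/133, so the three lines have no common point.

No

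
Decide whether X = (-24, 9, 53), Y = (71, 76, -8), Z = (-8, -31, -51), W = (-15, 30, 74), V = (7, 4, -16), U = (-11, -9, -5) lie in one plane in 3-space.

The plane through X, Y, Z has normal n = XY × XZ = (-9408, 8904, -4872) and equation n·P = 47712.
Checking the remaining points: n·W = 47712, n·V = 47712, n·U = 47712.
All equal 47712, so all 6 points lie in one plane.

Yes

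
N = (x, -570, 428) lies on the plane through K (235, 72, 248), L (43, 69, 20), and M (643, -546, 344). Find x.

727

Coplanarity requires KL · (KM × KN) = 0.
KL = (-192, -3, -228), KM = (408, -618, 96); the triple product is linear in x with coefficient -141192 and constant term 102646584.
Setting it to zero: x = 727.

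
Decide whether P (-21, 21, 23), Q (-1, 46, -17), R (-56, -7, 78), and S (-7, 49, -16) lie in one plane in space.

No

The four points are coplanar iff the 3×3 determinant with rows PQ, PR, PS is zero.
Rows: (20, 25, -40), (-35, -28, 55), (14, 28, -39).
Expanding along the first row: (20)(-448) − (25)(595) + (-40)(-588) = -315.
Nonzero ⇒ not coplanar.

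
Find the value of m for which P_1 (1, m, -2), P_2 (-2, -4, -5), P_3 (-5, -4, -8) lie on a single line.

Collinearity requires P_1P_2 × P_1P_3 = 0; each component is linear in m.
The x-component gives (3)m + (12) = 0, so m = -4.
The remaining components then also vanish.

-4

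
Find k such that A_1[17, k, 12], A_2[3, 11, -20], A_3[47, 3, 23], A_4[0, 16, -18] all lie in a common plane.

Coplanarity ⇔ det[A_1A_2; A_1A_3; A_1A_4] = 0.
Expanding, this is linear in k: (217)k + (-5425) = 0.
So k = 25.

25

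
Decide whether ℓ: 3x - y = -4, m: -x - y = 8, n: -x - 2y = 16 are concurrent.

No

Intersecting ℓ and m: solving the 2×2 system gives (x, y) = (-3, -5).
Substitute into n: (-1)(-3) + (-2)(-5) = 13.
But n requires 16 ≠ 13, so the three lines have no common point.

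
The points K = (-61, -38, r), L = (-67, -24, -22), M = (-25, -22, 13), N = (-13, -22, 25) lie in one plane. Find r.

The points are coplanar iff KL · (KM × KN) = 0.
Expanding, this is linear in r: (24)r + (-792) = 0.
So r = 33.

33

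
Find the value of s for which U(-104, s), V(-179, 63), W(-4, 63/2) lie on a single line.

99/2

Collinearity: (U − V) must be parallel to (W − V) = (175, -63/2).
Cross-multiplying the components: (s − 63)·(175) = (75)·(-63/2).
Solving gives s = 99/2.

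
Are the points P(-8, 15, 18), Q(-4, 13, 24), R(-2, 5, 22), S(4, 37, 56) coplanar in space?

Yes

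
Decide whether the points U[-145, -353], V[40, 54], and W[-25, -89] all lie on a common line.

UV = (185, 407), UW = (120, 264).
det[UV; UW] = (185)(264) − (407)(120) = 0.
The determinant is zero, so the points are collinear.

Yes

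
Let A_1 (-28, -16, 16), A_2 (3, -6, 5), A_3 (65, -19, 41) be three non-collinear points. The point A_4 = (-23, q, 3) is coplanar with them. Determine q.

A normal to the plane is n = A_1A_2 × A_1A_3 = (217, -1798, -1023).
A_4 lies in the plane iff n · A_1A_4 = 0.
This gives (-1798)q + (-14384) = 0, so q = -8.

-8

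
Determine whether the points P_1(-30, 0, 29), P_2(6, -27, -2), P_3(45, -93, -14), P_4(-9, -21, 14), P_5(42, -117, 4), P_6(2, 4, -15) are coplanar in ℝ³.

Yes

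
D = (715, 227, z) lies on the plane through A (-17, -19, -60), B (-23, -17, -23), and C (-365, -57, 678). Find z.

A normal to the plane is n = AB × AC = (2882, -8448, 924).
D lies in the plane iff n · AD = 0.
This gives (924)z + (86856) = 0, so z = -94.

-94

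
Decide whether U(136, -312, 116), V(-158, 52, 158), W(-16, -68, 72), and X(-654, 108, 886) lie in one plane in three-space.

A normal to the plane through U, V, W is n = UV × UW = (-26264, -19320, -16408).
The plane has equation n·P = 552608. For X: n·X = 552608.
Equal, so X lies in the plane and all four are coplanar.

Yes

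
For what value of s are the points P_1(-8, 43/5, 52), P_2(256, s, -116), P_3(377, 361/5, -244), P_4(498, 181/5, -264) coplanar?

The points are coplanar iff P_1P_2 · (P_1P_3 × P_1P_4) = 0.
Expanding, this is linear in s: (-28116)s + (3570732/5) = 0.
So s = 127/5.

127/5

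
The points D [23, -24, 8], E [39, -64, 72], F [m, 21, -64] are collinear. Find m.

Direction DE = (16, -40, 64). From the y-coordinate of F, the parameter along the line is τ = (21 − (-24))/(-40) = -9/8.
Then m = 23 + (-9/8)·(16) = 5.

5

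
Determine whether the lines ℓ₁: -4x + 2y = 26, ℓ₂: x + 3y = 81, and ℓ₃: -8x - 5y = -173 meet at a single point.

Yes

Lines aᵢx + bᵢy = cᵢ with pairwise distinct directions are concurrent exactly when det[aᵢ bᵢ cᵢ] = 0.
Here the determinant is 0.
It vanishes, so the lines are concurrent at (6, 25).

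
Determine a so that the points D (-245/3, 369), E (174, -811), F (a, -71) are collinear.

41/3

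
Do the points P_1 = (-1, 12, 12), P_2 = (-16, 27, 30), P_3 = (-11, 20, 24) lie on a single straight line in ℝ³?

P_1P_2 = (-15, 15, 18), P_1P_3 = (-10, 8, 12).
P_1P_2 × P_1P_3 = (36, 0, 30).
The cross product is nonzero, so the points do not lie on one line.

No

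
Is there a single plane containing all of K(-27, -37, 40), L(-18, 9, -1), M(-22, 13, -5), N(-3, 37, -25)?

With K as base: KL = (9, 46, -41), KM = (5, 50, -45), KN = (24, 74, -65).
KM × KN = (80, -755, -830).
KL · (KM × KN) = 20.
Since 20 ≠ 0, the four points are not coplanar.

No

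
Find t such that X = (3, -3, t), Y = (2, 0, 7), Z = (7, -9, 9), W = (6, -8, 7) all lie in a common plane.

5

The points are coplanar iff XY · (XZ × XW) = 0.
Expanding, this is linear in t: (4)t + (-20) = 0.
So t = 5.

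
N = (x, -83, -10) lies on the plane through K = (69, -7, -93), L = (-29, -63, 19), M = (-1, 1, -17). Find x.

The plane through K, L, M has equation −5152x − 392y − 4704z = 84728.
Substituting N: (-5152)x + (79576) = 84728, so x = -1.

-1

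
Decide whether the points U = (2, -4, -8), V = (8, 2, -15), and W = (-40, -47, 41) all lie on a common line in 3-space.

UV = (6, 6, -7), UW = (-42, -43, 49).
Comparing components 2 and 3: (6)(49) − (-7)(-43) = -7 ≠ 0, so UV and UW are not parallel and the points are not collinear.

No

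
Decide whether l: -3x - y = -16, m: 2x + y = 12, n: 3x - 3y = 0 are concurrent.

Yes

Intersecting l and m: solving the 2×2 system gives (x, y) = (4, 4).
Substitute into n: (3)(4) + (-3)(4) = 0.
This equals 0, so (4, 4) lies on all three lines and they are concurrent.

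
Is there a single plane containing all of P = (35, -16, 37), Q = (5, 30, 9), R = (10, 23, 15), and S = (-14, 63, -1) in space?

The four points are coplanar iff the 3×3 determinant with rows PQ, PR, PS is zero.
Rows: (-30, 46, -28), (-25, 39, -22), (-49, 79, -38).
Expanding along the first row: (-30)(256) − (46)(-128) + (-28)(-64) = 0.
Zero determinant ⇒ coplanar.

Yes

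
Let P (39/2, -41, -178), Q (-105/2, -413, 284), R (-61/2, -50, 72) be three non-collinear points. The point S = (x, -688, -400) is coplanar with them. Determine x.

203/2

A normal to the plane is n = PQ × PR = (-88842, -5100, -17952).
S lies in the plane iff n · PS = 0.
This gives (-88842)x + (9017463) = 0, so x = 203/2.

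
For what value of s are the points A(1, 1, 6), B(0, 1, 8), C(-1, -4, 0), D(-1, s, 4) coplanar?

-2

Normal to plane ABC: n = (10, -10, 5); plane equation n·P = 30.
Requiring n·D = 30: (-10)s + (10) = 30.
So s = -2.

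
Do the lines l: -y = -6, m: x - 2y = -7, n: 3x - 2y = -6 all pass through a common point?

No

Intersecting l and m: solving the 2×2 system gives (x, y) = (5, 6).
Substitute into n: (3)(5) + (-2)(6) = 3.
But n requires -6 ≠ 3, so the three lines have no common point.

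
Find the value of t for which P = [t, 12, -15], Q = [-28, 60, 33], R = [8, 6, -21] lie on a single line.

Direction QR = (36, -54, -54). From the y-coordinate of P, the parameter along the line is τ = (12 − 60)/(-54) = 8/9.
Then t = (-28) + 8/9·(36) = 4.

4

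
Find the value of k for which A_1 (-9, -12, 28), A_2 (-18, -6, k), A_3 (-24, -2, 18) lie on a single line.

22

Direction A_1A_3 = (-15, 10, -10). From the x-coordinate of A_2, the parameter along the line is τ = (-18 − (-9))/(-15) = 3/5.
Then k = 28 + 3/5·(-10) = 22.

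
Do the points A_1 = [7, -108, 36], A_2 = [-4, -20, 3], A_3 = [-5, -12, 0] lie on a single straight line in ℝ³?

Yes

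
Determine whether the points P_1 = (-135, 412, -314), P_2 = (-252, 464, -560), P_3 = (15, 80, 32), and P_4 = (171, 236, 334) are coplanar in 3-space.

The four points are coplanar iff the 3×3 determinant with rows P_1P_2, P_1P_3, P_1P_4 is zero.
Rows: (-117, 52, -246), (150, -332, 346), (306, -176, 648).
Expanding along the first row: (-117)(-154240) − (52)(-8676) + (-246)(75192) = 0.
Zero determinant ⇒ coplanar.

Yes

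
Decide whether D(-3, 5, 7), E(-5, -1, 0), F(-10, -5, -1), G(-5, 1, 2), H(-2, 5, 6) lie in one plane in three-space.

The plane through D, E, F has normal n = DE × DF = (-22, 33, -22) and equation n·P = 77.
Checking the remaining points: n·G = 99, n·H = 77.
Since n·G = 99 ≠ 77, G is off the plane and the points are not all coplanar.

No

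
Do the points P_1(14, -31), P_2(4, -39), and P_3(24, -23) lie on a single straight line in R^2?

Yes

P_1P_2 = (-10, -8), P_1P_3 = (10, 8).
Twice the signed area of △P_1P_2P_3 is (-10)(8) − (-8)(10) = 0.
The triangle is degenerate (zero area), so the points are collinear.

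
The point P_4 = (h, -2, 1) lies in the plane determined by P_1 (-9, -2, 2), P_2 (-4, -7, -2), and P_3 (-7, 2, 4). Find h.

The plane through P_1, P_2, P_3 has equation 6x − 18y + 30z = 42.
Substituting P_4: (6)h + (66) = 42, so h = -4.

-4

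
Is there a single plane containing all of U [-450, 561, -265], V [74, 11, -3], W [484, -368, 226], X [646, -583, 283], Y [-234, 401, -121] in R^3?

No

The plane through U, V, W has normal n = UV × UW = (-26652, -12576, 26904) and equation n·P = -2191296.
Checking the remaining points: n·X = -2271552, n·Y = -2061792.
Since n·X = -2271552 ≠ -2191296, X is off the plane and the points are not all coplanar.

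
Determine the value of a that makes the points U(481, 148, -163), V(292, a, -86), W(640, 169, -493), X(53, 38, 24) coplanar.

Coplanarity ⇔ det[UV; UW; UX] = 0.
Expanding, this is linear in a: (111507)a + (-11039193) = 0.
So a = 99.

99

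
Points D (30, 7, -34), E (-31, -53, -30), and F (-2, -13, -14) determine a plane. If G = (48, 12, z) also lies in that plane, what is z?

-55

A normal to the plane is n = DE × DF = (-1120, 1092, -700).
G lies in the plane iff n · DG = 0.
This gives (-700)z + (-38500) = 0, so z = -55.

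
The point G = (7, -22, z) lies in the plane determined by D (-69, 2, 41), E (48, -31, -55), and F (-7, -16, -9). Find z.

The plane through D, E, F has equation −78x − 102y − 60z = 2718.
Substituting G: (-60)z + (1698) = 2718, so z = -17.

-17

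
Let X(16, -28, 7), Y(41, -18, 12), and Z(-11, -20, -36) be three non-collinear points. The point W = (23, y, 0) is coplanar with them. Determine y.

The plane through X, Y, Z has equation −470x + 940y + 470z = -30550.
Substituting W: (940)y + (-10810) = -30550, so y = -21.

-21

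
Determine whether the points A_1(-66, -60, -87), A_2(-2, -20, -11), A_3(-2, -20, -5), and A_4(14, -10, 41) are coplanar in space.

Yes

A normal to the plane through A_1, A_2, A_3 is n = A_1A_2 × A_1A_3 = (240, -384, 0).
The plane has equation n·P = 7200. For A_4: n·A_4 = 7200.
Equal, so A_4 lies in the plane and all four are coplanar.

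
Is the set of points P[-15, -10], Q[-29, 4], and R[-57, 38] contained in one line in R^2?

No

PQ = (-14, 14), PR = (-42, 48).
Twice the signed area of △PQR is (-14)(48) − (14)(-42) = -84.
The area is nonzero, so the three points are not collinear.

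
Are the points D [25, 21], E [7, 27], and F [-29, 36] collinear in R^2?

No

DE = (-18, 6), DF = (-54, 15).
Twice the signed area of △DEF is (-18)(15) − (6)(-54) = 54.
The area is nonzero, so the three points are not collinear.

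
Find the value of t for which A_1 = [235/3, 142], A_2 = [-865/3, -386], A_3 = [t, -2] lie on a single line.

-65/3

The three points are collinear iff det[A_1A_2; A_1A_3] = 0.
This determinant is linear in t: (528)t + (11440) = 0, so t = -65/3.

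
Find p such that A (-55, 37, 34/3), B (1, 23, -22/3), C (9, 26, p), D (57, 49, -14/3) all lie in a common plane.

Normal to plane ABD: n = (448, -3584/3, 2240); plane equation n·P = -43456.
Requiring n·C = -43456: (2240)p + (-81088/3) = -43456.
So p = -22/3.

-22/3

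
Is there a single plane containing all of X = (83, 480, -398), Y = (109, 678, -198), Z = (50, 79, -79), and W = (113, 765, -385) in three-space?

No

With X as base: XY = (26, 198, 200), XZ = (-33, -401, 319), XW = (30, 285, 13).
XZ × XW = (-96128, 9999, 2625).
XY · (XZ × XW) = 5474.
Since 5474 ≠ 0, the four points are not coplanar.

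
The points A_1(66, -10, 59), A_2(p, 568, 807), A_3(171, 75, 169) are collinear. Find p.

Direction A_1A_3 = (105, 85, 110). From the y-coordinate of A_2, the parameter along the line is τ = (568 − (-10))/85 = 34/5.
Then p = 66 + 34/5·(105) = 780.

780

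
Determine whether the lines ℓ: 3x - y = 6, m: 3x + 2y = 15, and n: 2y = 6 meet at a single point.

Yes

The three lines meet at one point iff the augmented coefficient matrix [aᵢ bᵢ cᵢ] has rank < 3, i.e. its determinant vanishes.
Here the determinant is 0.
It vanishes, so the lines are concurrent at (3, 3).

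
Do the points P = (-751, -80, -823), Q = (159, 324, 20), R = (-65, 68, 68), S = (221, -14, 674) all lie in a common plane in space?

A normal to the plane through P, Q, R is n = PQ × PR = (235200, -232512, -142464).
The plane has equation n·X = -40786368. For S: n·S = -40786368.
Equal, so S lies in the plane and all four are coplanar.

Yes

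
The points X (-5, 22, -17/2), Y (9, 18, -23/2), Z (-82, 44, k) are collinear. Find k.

Collinearity requires XY × XZ = 0; each component is linear in k.
The x-component gives (-4)k + (32) = 0, so k = 8.
The remaining components then also vanish.

8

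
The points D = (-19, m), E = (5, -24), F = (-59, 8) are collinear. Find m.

-12

The three points are collinear iff det[DE; DF] = 0.
This determinant is linear in m: (-64)m + (-768) = 0, so m = -12.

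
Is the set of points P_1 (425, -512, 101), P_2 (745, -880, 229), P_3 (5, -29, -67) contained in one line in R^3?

P_1P_2 = (320, -368, 128), P_1P_3 = (-420, 483, -168).
P_1P_2 × P_1P_3 = (0, 0, 0).
The cross product vanishes, so the three points are collinear.

Yes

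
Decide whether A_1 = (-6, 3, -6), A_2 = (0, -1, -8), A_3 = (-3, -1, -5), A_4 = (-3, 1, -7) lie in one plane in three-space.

Yes

With A_1 as base: A_1A_2 = (6, -4, -2), A_1A_3 = (3, -4, 1), A_1A_4 = (3, -2, -1).
A_1A_3 × A_1A_4 = (6, 6, 6).
A_1A_2 · (A_1A_3 × A_1A_4) = 0.
The scalar triple product vanishes, so the four points are coplanar.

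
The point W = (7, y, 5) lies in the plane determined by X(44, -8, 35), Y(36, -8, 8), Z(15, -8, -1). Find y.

Coplanarity requires XY · (XZ × XW) = 0.
XY = (-8, 0, -27), XZ = (-29, 0, -36); the triple product is linear in y with coefficient 495 and constant term 3960.
Setting it to zero: y = -8.

-8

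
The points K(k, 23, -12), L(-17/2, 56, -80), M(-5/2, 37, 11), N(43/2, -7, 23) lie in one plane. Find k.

Coplanarity ⇔ det[KL; KM; KN] = 0.
Expanding, this is linear in k: (-3776)k + (24544) = 0.
So k = 13/2.

13/2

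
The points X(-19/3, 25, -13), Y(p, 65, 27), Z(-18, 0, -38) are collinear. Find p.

Direction XZ = (-35/3, -25, -25). From the y-coordinate of Y, the parameter along the line is τ = (65 − 25)/(-25) = -8/5.
Then p = (-19/3) + (-8/5)·(-35/3) = 37/3.

37/3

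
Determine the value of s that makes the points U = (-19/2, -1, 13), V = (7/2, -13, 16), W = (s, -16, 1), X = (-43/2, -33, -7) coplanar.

-39/2

Normal to plane UVX: n = (336, 224, -560); plane equation n·P = -10696.
Requiring n·W = -10696: (336)s + (-4144) = -10696.
So s = -39/2.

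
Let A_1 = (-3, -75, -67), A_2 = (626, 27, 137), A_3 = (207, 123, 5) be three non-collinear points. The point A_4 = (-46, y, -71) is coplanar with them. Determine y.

337

The plane through A_1, A_2, A_3 has equation −33048x − 2448y + 103122z = -6626430.
Substituting A_4: (-2448)y + (-5801454) = -6626430, so y = 337.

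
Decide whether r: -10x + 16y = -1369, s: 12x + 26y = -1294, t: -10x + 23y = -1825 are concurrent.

No

The three lines meet at one point iff the augmented coefficient matrix [aᵢ bᵢ cᵢ] has rank < 3, i.e. its determinant vanishes.
Here the determinant is 536.
Nonzero, so no common point exists.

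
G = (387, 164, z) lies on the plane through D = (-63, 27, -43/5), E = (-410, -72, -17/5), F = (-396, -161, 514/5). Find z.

-126/5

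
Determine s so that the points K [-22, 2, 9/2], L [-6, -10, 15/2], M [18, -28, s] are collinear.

12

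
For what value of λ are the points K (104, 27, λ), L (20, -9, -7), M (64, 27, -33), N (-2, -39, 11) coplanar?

-43

Coplanarity ⇔ det[KL; KM; KN] = 0.
Expanding, this is linear in λ: (528)λ + (22704) = 0.
So λ = -43.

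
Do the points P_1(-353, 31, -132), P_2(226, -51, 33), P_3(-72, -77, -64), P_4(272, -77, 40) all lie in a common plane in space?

The four points are coplanar iff the 3×3 determinant with rows P_1P_2, P_1P_3, P_1P_4 is zero.
Rows: (579, -82, 165), (281, -108, 68), (625, -108, 172).
Expanding along the first row: (579)(-11232) − (-82)(5832) + (165)(37152) = 104976.
Nonzero ⇒ not coplanar.

No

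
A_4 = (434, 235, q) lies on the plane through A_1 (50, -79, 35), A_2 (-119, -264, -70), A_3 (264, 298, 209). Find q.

The plane through A_1, A_2, A_3 has equation 7395x + 6936y − 24123z = -1022499.
Substituting A_4: (-24123)q + (4839390) = -1022499, so q = 243.

243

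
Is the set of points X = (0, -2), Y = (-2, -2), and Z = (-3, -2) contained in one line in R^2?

Yes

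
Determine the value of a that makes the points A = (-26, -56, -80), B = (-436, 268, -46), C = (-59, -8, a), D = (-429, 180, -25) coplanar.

Coplanarity ⇔ det[AB; AC; AD] = 0.
Expanding, this is linear in a: (-33812)a + (-2806396) = 0.
So a = -83.

-83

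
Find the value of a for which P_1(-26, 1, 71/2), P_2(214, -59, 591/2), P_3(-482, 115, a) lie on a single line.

-917/2

Direction P_1P_2 = (240, -60, 260). From the x-coordinate of P_3, the parameter along the line is τ = (-482 − (-26))/240 = -19/10.
Then a = 71/2 + (-19/10)·(260) = -917/2.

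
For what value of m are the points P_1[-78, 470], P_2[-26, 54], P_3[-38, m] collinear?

150

The three points are collinear iff det[P_1P_2; P_1P_3] = 0.
This determinant is linear in m: (52)m + (-7800) = 0, so m = 150.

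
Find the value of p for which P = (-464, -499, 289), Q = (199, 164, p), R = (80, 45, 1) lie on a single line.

Collinearity requires PQ × PR = 0; each component is linear in p.
The x-component gives (-544)p + (-33728) = 0, so p = -62.
The remaining components then also vanish.

-62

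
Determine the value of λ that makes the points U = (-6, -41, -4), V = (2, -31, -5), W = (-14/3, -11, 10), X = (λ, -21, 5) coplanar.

-14/3

Normal to plane UVW: n = (170, -340/3, 680/3); plane equation n·P = 2720.
Requiring n·X = 2720: (170)λ + (10540/3) = 2720.
So λ = -14/3.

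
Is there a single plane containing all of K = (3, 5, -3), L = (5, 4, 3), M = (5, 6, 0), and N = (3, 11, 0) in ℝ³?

With K as base: KL = (2, -1, 6), KM = (2, 1, 3), KN = (0, 6, 3).
KM × KN = (-15, -6, 12).
KL · (KM × KN) = 48.
Since 48 ≠ 0, the four points are not coplanar.

No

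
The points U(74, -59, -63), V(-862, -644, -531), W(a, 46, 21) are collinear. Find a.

242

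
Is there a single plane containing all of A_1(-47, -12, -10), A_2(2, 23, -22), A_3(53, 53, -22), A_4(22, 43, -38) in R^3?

Yes

A normal to the plane through A_1, A_2, A_3 is n = A_1A_2 × A_1A_3 = (360, -612, -315).
The plane has equation n·P = -6426. For A_4: n·A_4 = -6426.
Equal, so A_4 lies in the plane and all four are coplanar.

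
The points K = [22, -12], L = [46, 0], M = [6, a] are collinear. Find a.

-20

The three points are collinear iff det[KL; KM] = 0.
This determinant is linear in a: (24)a + (480) = 0, so a = -20.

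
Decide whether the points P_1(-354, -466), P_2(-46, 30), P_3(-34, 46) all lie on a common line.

P_1P_2 = (308, 496), P_1P_3 = (320, 512).
If collinear, P_1P_3 would be a scalar multiple of P_1P_2. But (308)·(512) ≠ (496)·(320) (difference -1024), so they are not parallel; the points are not collinear.

No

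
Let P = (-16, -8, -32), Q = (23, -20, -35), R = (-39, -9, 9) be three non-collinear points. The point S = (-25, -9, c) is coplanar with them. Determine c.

Coplanarity requires PQ · (PR × PS) = 0.
PQ = (39, -12, -3), PR = (-23, -1, 41); the triple product is linear in c with coefficient -315 and constant term -4095.
Setting it to zero: c = -13.

-13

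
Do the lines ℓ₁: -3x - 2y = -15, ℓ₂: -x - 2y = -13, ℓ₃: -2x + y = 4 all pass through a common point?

Yes

Lines aᵢx + bᵢy = cᵢ with pairwise distinct directions are concurrent exactly when det[aᵢ bᵢ cᵢ] = 0.
Here the determinant is 0.
It vanishes, so the lines are concurrent at (1, 6).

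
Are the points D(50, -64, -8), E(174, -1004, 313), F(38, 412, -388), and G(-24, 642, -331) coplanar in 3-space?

Yes

The four points are coplanar iff the 3×3 determinant with rows DE, DF, DG is zero.
Rows: (124, -940, 321), (-12, 476, -380), (-74, 706, -323).
Expanding along the first row: (124)(114532) − (-940)(-24244) + (321)(26752) = 0.
Zero determinant ⇒ coplanar.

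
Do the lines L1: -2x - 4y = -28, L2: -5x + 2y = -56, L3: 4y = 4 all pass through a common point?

Intersecting L1 and L2: solving the 2×2 system gives (x, y) = (35/3, 7/6).
Substitute into L3: (0)(35/3) + (4)(7/6) = 14/3.
But L3 requires 4 ≠ 14/3, so the three lines have no common point.

No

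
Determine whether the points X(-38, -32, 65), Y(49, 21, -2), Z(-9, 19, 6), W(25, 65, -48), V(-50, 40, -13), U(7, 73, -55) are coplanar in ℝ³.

Yes

The plane through X, Y, Z has normal n = XY × XZ = (290, 3190, 2900) and equation n·P = 75400.
Checking the remaining points: n·W = 75400, n·V = 75400, n·U = 75400.
All equal 75400, so all 6 points lie in one plane.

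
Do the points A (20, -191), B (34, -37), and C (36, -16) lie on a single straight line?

No

AB = (14, 154), AC = (16, 175).
If collinear, AC would be a scalar multiple of AB. But (14)·(175) ≠ (154)·(16) (difference -14), so they are not parallel; the points are not collinear.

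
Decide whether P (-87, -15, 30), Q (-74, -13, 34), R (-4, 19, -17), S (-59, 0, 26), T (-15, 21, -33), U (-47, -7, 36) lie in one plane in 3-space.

The plane through P, Q, R has normal n = PQ × PR = (-230, 943, 276) and equation n·X = 14145.
Checking the remaining points: n·S = 20746, n·T = 14145, n·U = 14145.
Since n·S = 20746 ≠ 14145, S is off the plane and the points are not all coplanar.

No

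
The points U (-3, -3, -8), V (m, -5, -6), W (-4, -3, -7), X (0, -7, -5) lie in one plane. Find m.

Coplanarity ⇔ det[UV; UW; UX] = 0.
Expanding, this is linear in m: (4)m + (8) = 0.
So m = -2.

-2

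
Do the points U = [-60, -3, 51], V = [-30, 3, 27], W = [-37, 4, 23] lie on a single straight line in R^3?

No

UV = (30, 6, -24), UW = (23, 7, -28).
UV × UW = (0, 288, 72).
The cross product is nonzero, so the points do not lie on one line.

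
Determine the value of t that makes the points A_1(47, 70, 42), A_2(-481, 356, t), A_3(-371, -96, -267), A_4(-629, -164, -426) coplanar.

The points are coplanar iff A_1A_2 · (A_1A_3 × A_1A_4) = 0.
Expanding, this is linear in t: (-14404)t + (1555632) = 0.
So t = 108.

108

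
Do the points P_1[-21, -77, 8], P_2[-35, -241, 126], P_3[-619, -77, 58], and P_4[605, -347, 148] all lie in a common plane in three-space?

Yes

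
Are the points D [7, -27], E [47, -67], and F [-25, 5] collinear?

Yes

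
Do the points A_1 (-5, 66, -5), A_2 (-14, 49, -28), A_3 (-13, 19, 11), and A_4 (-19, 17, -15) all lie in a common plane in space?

Yes

With A_1 as base: A_1A_2 = (-9, -17, -23), A_1A_3 = (-8, -47, 16), A_1A_4 = (-14, -49, -10).
A_1A_3 × A_1A_4 = (1254, -304, -266).
A_1A_2 · (A_1A_3 × A_1A_4) = 0.
The scalar triple product vanishes, so the four points are coplanar.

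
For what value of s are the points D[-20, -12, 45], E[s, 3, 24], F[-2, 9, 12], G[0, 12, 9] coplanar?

Normal to plane DFG: n = (36, -12, 12); plane equation n·P = -36.
Requiring n·E = -36: (36)s + (252) = -36.
So s = -8.

-8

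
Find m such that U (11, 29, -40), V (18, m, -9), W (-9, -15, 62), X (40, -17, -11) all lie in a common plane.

Normal to plane UWX: n = (3416, 3538, 2196); plane equation n·P = 52338.
Requiring n·V = 52338: (3538)m + (41724) = 52338.
So m = 3.

3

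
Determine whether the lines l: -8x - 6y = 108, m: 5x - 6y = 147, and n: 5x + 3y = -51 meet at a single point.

Yes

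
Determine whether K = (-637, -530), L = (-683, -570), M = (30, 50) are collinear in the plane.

KL = (-46, -40), KM = (667, 580).
Twice the signed area of △KLM is (-46)(580) − (-40)(667) = 0.
The triangle is degenerate (zero area), so the points are collinear.

Yes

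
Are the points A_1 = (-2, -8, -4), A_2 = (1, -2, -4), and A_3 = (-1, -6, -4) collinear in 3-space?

A_1A_2 = (3, 6, 0), A_1A_3 = (1, 2, 0).
A_1A_2 × A_1A_3 = (0, 0, 0).
The cross product vanishes, so the three points are collinear.

Yes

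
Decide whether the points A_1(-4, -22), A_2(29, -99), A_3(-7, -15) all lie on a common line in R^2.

A_1A_2 = (33, -77), A_1A_3 = (-3, 7).
Checking proportionality: A_1A_3 = -1/11·A_1A_2, so the vectors are parallel and the points are collinear.

Yes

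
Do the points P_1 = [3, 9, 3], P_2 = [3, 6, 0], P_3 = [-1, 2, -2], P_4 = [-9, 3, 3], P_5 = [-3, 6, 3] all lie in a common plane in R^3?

The plane through P_1, P_2, P_3 has normal n = P_1P_2 × P_1P_3 = (-6, 12, -12) and equation n·P = 54.
Checking the remaining points: n·P_4 = 54, n·P_5 = 54.
All equal 54, so all 5 points lie in one plane.

Yes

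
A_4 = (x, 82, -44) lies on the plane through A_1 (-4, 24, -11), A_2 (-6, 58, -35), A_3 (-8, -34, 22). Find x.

0

The plane through A_1, A_2, A_3 has equation −270x + 162y + 252z = 2196.
Substituting A_4: (-270)x + (2196) = 2196, so x = 0.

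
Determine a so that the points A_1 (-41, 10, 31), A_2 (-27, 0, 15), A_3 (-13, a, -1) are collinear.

-10

Collinearity requires A_1A_2 × A_1A_3 = 0; each component is linear in a.
The x-component gives (16)a + (160) = 0, so a = -10.
The remaining components then also vanish.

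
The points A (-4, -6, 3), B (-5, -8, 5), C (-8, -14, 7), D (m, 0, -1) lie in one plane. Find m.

-1

The points are coplanar iff AB · (AC × AD) = 0.
Expanding, this is linear in m: (8)m + (8) = 0.
So m = -1.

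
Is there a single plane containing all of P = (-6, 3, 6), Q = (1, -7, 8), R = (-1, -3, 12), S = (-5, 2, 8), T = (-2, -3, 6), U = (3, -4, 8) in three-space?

No

The plane through P, Q, R has normal n = PQ × PR = (-48, -32, 8) and equation n·X = 240.
Checking the remaining points: n·S = 240, n·T = 240, n·U = 48.
Since n·U = 48 ≠ 240, U is off the plane and the points are not all coplanar.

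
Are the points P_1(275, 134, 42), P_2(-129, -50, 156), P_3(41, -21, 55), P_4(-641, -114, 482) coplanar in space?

A normal to the plane through P_1, P_2, P_3 is n = P_1P_2 × P_1P_3 = (15278, -21424, 19564).
The plane has equation n·P = 2152322. For P_4: n·P_4 = 2078986.
2078986 ≠ 2152322, so P_4 is off the plane.

No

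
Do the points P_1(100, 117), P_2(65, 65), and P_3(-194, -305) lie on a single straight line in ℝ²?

P_1P_2 = (-35, -52), P_1P_3 = (-294, -422).
Twice the signed area of △P_1P_2P_3 is (-35)(-422) − (-52)(-294) = -518.
The area is nonzero, so the three points are not collinear.

No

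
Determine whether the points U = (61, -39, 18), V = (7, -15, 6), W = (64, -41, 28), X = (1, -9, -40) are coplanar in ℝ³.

No

With U as base: UV = (-54, 24, -12), UW = (3, -2, 10), UX = (-60, 30, -58).
UW × UX = (-184, -426, -30).
UV · (UW × UX) = 72.
Since 72 ≠ 0, the four points are not coplanar.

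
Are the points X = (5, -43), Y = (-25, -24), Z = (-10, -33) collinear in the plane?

No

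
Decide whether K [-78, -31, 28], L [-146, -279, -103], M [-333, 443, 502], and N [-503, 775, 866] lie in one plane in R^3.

No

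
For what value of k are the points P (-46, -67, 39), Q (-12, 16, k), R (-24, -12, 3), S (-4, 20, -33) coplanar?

Coplanarity ⇔ det[PQ; PR; PS] = 0.
Expanding, this is linear in k: (-396)k + (-6732) = 0.
So k = -17.

-17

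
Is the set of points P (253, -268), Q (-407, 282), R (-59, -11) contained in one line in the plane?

No

PQ = (-660, 550), PR = (-312, 257).
If collinear, PR would be a scalar multiple of PQ. But (-660)·(257) ≠ (550)·(-312) (difference 1980), so they are not parallel; the points are not collinear.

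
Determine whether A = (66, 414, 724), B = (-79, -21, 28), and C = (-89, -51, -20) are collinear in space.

Yes

AB = (-145, -435, -696), AC = (-155, -465, -744).
Each component of AC is 31/29 times the corresponding component of AB, so AC = 31/29·AB and the points are collinear.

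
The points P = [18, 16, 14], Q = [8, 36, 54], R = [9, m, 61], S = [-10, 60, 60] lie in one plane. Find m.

Normal to plane PQS: n = (-840, -660, 120); plane equation n·X = -24000.
Requiring n·R = -24000: (-660)m + (-240) = -24000.
So m = 36.

36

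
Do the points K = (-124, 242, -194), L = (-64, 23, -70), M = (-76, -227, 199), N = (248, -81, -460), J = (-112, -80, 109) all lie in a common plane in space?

Yes

The plane through K, L, M has normal n = KL × KM = (-27911, -17628, -17628) and equation n·P = 2614820.
Checking the remaining points: n·N = 2614820, n·J = 2614820.
All equal 2614820, so all 5 points lie in one plane.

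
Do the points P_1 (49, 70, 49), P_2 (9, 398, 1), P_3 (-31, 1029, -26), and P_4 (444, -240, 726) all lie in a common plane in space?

Yes

A normal to the plane through P_1, P_2, P_3 is n = P_1P_2 × P_1P_3 = (21432, 840, -12120).
The plane has equation n·P = 515088. For P_4: n·P_4 = 515088.
Equal, so P_4 lies in the plane and all four are coplanar.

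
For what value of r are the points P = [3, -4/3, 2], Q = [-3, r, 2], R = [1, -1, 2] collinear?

Collinearity requires PQ × PR = 0; each component is linear in r.
The z-component gives (2)r + (2/3) = 0, so r = -1/3.
The remaining components then also vanish.

-1/3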